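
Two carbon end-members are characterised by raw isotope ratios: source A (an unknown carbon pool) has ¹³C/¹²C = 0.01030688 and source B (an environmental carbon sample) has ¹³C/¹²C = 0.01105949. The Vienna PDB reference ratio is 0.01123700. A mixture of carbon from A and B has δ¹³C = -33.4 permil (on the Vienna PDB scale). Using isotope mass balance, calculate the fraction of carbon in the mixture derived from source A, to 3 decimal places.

δ_A = (0.01030688/0.01123700 − 1)×1000 = (0.917227 − 1)×1000 = -82.773 permil
δ_B = (0.01105949/0.01123700 − 1)×1000 = (0.984203 − 1)×1000 = -15.797 permil
f_A = (δ_mix − δ_B)/(δ_A − δ_B) = (-33.4 − (-15.797))/(-82.773 − (-15.797))
f_A = -17.603 / -66.976 = 0.2628

0.263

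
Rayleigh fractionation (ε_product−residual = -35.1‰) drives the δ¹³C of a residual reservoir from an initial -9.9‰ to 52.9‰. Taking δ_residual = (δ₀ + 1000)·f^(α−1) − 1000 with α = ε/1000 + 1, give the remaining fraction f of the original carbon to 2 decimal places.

α − 1 = ε/1000 = -0.0351
(δ_res + 1000)/(δ₀ + 1000) = (52.9 + 1000)/(-9.9 + 1000) = 1052.9/990.1 = 1.063428
f = 1.063428^(1/-0.0351) = exp(ln(1.063428)/-0.0351) = exp(0.06150/-0.0351)
f = exp(-1.7521) = 0.1734

0.17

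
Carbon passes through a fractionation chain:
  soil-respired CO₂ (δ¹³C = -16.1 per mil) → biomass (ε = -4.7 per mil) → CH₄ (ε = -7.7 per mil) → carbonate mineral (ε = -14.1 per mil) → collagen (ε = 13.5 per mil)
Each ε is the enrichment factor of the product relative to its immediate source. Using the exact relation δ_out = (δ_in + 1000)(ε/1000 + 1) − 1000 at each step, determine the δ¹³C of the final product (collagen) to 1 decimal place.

-29.0 per mil

step 1: δ = (-16.10 + 1000)·(-4.7/1000 + 1) − 1000 = -20.72 per mil
step 2: δ = (-20.72 + 1000)·(-7.7/1000 + 1) − 1000 = -28.26 per mil
step 3: δ = (-28.26 + 1000)·(-14.1/1000 + 1) − 1000 = -41.97 per mil
step 4: δ = (-41.97 + 1000)·(13.5/1000 + 1) − 1000 = -29.03 per mil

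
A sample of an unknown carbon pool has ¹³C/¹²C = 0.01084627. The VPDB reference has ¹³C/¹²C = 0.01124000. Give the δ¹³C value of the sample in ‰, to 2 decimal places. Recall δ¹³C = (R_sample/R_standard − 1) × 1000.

-35.03‰

δ¹³C = (R_sample / R_standard − 1) × 1000
R_sample / R_standard = 0.01084627 / 0.01124000 = 0.964971
δ¹³C = (0.964971 − 1) × 1000 = -35.029‰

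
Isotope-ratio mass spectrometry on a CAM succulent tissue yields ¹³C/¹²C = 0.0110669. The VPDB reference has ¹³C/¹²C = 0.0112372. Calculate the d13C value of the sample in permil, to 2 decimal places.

-15.16 permil

d13C = (R_sample / R_standard − 1) × 1000
R_sample / R_standard = 0.0110669 / 0.0112372 = 0.984845
d13C = (0.984845 − 1) × 1000 = -15.155 permil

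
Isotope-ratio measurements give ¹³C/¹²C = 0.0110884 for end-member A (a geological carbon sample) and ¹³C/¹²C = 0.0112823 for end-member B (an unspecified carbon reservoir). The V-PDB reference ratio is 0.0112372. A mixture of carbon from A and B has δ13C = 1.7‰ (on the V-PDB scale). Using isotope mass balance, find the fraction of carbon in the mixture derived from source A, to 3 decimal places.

0.134

δ_A = (0.0110884/0.0112372 − 1)×1000 = (0.986758 − 1)×1000 = -13.242‰
δ_B = (0.0112823/0.0112372 − 1)×1000 = (1.004013 − 1)×1000 = 4.013‰
f_A = (δ_mix − δ_B)/(δ_A − δ_B) = (1.7 − (4.013))/(-13.242 − (4.013))
f_A = -2.313 / -17.255 = 0.1341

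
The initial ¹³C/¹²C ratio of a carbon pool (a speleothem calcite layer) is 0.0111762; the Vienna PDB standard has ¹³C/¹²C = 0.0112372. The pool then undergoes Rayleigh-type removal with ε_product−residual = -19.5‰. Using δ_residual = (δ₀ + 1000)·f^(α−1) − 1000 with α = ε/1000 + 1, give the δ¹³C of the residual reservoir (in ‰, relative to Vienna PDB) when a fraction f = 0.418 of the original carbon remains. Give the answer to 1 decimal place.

11.6‰

δ₀ = (0.0111762/0.0112372 − 1)×1000 = (0.994572 − 1)×1000 = -5.428‰
α − 1 = ε/1000 = -0.0195
f^(α−1) = 0.418^(-0.0195) = 1.017155
δ_res = (-5.428 + 1000) × 1.017155 − 1000 = 1011.633 − 1000 = 11.63‰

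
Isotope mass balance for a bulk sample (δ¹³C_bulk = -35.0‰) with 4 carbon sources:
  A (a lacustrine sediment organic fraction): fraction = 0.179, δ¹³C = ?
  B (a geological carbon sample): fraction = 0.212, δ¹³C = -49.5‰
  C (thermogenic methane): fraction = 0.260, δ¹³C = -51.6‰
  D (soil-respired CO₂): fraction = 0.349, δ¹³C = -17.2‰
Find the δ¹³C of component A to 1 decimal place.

-28.4‰

Isotope mass balance: δ_bulk = Σ fᵢ·δᵢ.
-35.0 = 0.179×δ_A + 0.212×(-49.5) + 0.260×(-51.6) + 0.349×(-17.2)
0.179·δ_A = -35.0 − (-29.913) = -5.087
δ_A = -5.087 / 0.179 = -28.42‰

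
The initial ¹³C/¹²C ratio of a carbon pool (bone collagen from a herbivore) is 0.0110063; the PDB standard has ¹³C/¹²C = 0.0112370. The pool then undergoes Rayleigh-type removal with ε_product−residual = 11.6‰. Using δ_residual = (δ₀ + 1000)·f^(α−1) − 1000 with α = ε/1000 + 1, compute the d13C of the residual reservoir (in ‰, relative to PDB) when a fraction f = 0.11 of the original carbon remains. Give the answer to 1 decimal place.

-45.3‰

δ₀ = (0.0110063/0.0112370 − 1)×1000 = (0.979470 − 1)×1000 = -20.530‰
α − 1 = ε/1000 = 0.0116
f^(α−1) = 0.11^(0.0116) = 0.974721
δ_res = (-20.530 + 1000) × 0.974721 − 1000 = 954.709 − 1000 = -45.29‰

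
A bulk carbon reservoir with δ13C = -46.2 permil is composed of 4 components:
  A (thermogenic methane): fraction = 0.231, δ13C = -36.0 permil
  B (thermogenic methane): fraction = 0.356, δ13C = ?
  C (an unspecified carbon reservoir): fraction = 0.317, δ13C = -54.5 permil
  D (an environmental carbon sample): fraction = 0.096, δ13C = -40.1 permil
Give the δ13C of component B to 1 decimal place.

Isotope mass balance: δ_bulk = Σ fᵢ·δᵢ.
-46.2 = 0.231×(-36.0) + 0.356×δ_B + 0.317×(-54.5) + 0.096×(-40.1)
0.356·δ_B = -46.2 − (-29.442) = -16.758
δ_B = -16.758 / 0.356 = -47.07 permil

-47.1 permil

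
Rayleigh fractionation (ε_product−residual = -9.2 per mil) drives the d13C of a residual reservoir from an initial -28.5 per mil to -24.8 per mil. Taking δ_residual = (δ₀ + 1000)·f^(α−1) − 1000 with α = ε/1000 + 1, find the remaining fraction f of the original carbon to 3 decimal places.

0.662

α − 1 = ε/1000 = -0.0092
(δ_res + 1000)/(δ₀ + 1000) = (-24.8 + 1000)/(-28.5 + 1000) = 975.2/971.5 = 1.003809
f = 1.003809^(1/-0.0092) = exp(ln(1.003809)/-0.0092) = exp(0.00380/-0.0092)
f = exp(-0.4132) = 0.6615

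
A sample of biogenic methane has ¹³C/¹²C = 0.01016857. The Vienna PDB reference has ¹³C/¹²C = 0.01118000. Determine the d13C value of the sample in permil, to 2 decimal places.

d13C = (R_sample / R_standard − 1) × 1000
R_sample / R_standard = 0.01016857 / 0.01118000 = 0.909532
d13C = (0.909532 − 1) × 1000 = -90.468 permil

-90.47 permil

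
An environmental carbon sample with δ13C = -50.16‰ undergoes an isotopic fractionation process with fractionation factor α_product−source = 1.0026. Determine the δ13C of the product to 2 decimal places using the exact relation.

-47.69‰

δ_product = (δ_source + 1000)·α − 1000
δ_product = (-50.16 + 1000) × 1.0026 − 1000
δ_product = 952.310 − 1000 = -47.690‰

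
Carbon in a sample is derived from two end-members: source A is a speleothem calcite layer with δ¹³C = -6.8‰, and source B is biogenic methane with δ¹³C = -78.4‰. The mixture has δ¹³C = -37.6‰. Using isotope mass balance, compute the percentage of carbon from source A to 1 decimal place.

57.0%

δ_mix = f_A·δ_A + (1 − f_A)·δ_B  ⇒  f_A = (δ_mix − δ_B)/(δ_A − δ_B)
f_A = (-37.6 − (-78.4)) / (-6.8 − (-78.4))
f_A = 40.8 / 71.6 = 0.5698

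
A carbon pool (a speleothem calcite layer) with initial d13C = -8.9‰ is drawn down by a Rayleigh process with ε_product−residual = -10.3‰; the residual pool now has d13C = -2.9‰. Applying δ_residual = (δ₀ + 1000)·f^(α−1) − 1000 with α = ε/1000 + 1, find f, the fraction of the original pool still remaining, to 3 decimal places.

α − 1 = ε/1000 = -0.0103
(δ_res + 1000)/(δ₀ + 1000) = (-2.9 + 1000)/(-8.9 + 1000) = 997.1/991.1 = 1.006054
f = 1.006054^(1/-0.0103) = exp(ln(1.006054)/-0.0103) = exp(0.00604/-0.0103)
f = exp(-0.5860) = 0.5566

0.557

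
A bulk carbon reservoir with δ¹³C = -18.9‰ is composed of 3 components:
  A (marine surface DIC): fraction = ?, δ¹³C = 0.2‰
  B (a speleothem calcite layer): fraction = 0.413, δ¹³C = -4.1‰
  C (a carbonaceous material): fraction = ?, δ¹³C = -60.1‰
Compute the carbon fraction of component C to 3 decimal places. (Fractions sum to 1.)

Let f_C and f_A be the unknown fractions; fractions sum to 1 so f_C + f_A = 0.587.
Mass balance: Σ fᵢ·δᵢ = δ_bulk ⇒ f_C·(-60.1) + f_A·(0.2) = -18.9 − (-1.693) = -17.207
Substitute f_A = 0.587 − f_C:
f_C·(-60.1 − 0.2) = -17.207 − 0.587×(0.2) = -17.324
f_C = -17.324 / -60.3 = 0.2873

0.287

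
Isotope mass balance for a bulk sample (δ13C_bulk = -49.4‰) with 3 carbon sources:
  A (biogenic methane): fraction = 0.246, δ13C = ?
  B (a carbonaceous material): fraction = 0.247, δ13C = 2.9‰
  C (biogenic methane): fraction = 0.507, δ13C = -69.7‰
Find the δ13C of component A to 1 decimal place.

-60.1‰

Isotope mass balance: δ_bulk = Σ fᵢ·δᵢ.
-49.4 = 0.246×δ_A + 0.247×(2.9) + 0.507×(-69.7)
0.246·δ_A = -49.4 − (-34.622) = -14.778
δ_A = -14.778 / 0.246 = -60.07‰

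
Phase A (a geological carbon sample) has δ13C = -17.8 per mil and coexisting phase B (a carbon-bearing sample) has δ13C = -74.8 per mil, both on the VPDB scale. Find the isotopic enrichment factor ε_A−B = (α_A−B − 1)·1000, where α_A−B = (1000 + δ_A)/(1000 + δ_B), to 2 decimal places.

61.61 per mil

α_A−B = (1000 + -17.8) / (1000 + -74.8) = 982.2 / 925.2 = 1.061608
ε_A−B = (1.061608 − 1) × 1000 = 61.608 per mil
(The approximation ε ≈ δ_A − δ_B would give 57.0 per mil.)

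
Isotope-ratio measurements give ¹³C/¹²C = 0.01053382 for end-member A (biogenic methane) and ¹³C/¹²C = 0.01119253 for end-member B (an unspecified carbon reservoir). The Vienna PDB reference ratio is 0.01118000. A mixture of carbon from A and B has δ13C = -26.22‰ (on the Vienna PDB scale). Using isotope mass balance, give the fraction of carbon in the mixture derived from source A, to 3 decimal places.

δ_A = (0.01053382/0.01118000 − 1)×1000 = (0.942202 − 1)×1000 = -57.798‰
δ_B = (0.01119253/0.01118000 − 1)×1000 = (1.001121 − 1)×1000 = 1.121‰
f_A = (δ_mix − δ_B)/(δ_A − δ_B) = (-26.22 − (1.121))/(-57.798 − (1.121))
f_A = -27.341 / -58.919 = 0.4640

0.464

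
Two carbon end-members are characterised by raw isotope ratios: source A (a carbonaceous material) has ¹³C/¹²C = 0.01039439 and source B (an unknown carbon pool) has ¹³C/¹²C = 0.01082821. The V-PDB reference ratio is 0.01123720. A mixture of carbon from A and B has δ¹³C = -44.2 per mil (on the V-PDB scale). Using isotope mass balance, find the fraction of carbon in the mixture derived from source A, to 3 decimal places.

0.202

δ_A = (0.01039439/0.01123720 − 1)×1000 = (0.924998 − 1)×1000 = -75.002 per mil
δ_B = (0.01082821/0.01123720 − 1)×1000 = (0.963604 − 1)×1000 = -36.396 per mil
f_A = (δ_mix − δ_B)/(δ_A − δ_B) = (-44.2 − (-36.396))/(-75.002 − (-36.396))
f_A = -7.804 / -38.606 = 0.2021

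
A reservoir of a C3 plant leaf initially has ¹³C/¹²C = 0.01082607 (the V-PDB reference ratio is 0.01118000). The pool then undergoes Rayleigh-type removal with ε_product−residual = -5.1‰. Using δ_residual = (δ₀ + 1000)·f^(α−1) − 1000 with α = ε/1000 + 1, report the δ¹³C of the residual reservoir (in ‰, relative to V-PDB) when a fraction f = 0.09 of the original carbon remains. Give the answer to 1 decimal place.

-19.7‰

δ₀ = (0.01082607/0.01118000 − 1)×1000 = (0.968343 − 1)×1000 = -31.657‰
α − 1 = ε/1000 = -0.0051
f^(α−1) = 0.09^(-0.0051) = 1.012356
δ_res = (-31.657 + 1000) × 1.012356 − 1000 = 980.308 − 1000 = -19.69‰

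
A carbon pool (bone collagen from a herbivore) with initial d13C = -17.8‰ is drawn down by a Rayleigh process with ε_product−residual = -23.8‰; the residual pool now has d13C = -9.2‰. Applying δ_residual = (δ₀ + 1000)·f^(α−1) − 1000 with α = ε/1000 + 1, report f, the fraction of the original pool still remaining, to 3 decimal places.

0.693

α − 1 = ε/1000 = -0.0238
(δ_res + 1000)/(δ₀ + 1000) = (-9.2 + 1000)/(-17.8 + 1000) = 990.8/982.2 = 1.008756
f = 1.008756^(1/-0.0238) = exp(ln(1.008756)/-0.0238) = exp(0.00872/-0.0238)
f = exp(-0.3663) = 0.6933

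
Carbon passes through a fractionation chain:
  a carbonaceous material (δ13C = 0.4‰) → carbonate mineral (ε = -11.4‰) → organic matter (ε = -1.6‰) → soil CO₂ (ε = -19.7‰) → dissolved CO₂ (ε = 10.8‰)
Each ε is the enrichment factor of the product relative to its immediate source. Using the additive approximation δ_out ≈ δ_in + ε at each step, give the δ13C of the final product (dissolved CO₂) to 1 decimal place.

-21.5‰

step 1: δ ≈ 0.4 + (-11.4) = -11.0‰
step 2: δ ≈ -11.0 + (-1.6) = -12.6‰
step 3: δ ≈ -12.6 + (-19.7) = -32.3‰
step 4: δ ≈ -32.3 + (10.8) = -21.5‰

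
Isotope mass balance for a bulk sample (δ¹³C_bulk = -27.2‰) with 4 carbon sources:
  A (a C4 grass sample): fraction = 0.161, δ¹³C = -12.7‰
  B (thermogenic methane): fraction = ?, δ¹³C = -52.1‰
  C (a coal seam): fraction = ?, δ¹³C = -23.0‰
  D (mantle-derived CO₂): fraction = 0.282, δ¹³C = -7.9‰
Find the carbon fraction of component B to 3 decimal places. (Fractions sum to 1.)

0.348

Let f_B and f_C be the unknown fractions; fractions sum to 1 so f_B + f_C = 0.557.
Mass balance: Σ fᵢ·δᵢ = δ_bulk ⇒ f_B·(-52.1) + f_C·(-23.0) = -27.2 − (-4.272) = -22.928
Substitute f_C = 0.557 − f_B:
f_B·(-52.1 − -23.0) = -22.928 − 0.557×(-23.0) = -10.117
f_B = -10.117 / -29.1 = 0.3476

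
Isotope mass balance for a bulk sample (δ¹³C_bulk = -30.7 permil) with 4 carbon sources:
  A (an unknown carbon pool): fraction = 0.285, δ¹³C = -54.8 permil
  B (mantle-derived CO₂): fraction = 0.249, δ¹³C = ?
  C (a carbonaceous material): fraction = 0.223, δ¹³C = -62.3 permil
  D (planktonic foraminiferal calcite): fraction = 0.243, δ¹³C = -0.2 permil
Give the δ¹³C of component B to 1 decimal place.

Isotope mass balance: δ_bulk = Σ fᵢ·δᵢ.
-30.7 = 0.285×(-54.8) + 0.249×δ_B + 0.223×(-62.3) + 0.243×(-0.2)
0.249·δ_B = -30.7 − (-29.559) = -1.141
δ_B = -1.141 / 0.249 = -4.58 permil

-4.6 permil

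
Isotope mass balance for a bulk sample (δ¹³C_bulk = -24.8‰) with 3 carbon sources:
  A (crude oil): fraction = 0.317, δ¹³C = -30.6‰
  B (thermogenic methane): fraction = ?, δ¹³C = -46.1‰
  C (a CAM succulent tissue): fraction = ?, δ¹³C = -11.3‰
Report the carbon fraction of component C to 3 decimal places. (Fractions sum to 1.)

Let f_C and f_B be the unknown fractions; fractions sum to 1 so f_C + f_B = 0.683.
Mass balance: Σ fᵢ·δᵢ = δ_bulk ⇒ f_C·(-11.3) + f_B·(-46.1) = -24.8 − (-9.700) = -15.100
Substitute f_B = 0.683 − f_C:
f_C·(-11.3 − -46.1) = -15.100 − 0.683×(-46.1) = 16.387
f_C = 16.387 / 34.8 = 0.4709

0.471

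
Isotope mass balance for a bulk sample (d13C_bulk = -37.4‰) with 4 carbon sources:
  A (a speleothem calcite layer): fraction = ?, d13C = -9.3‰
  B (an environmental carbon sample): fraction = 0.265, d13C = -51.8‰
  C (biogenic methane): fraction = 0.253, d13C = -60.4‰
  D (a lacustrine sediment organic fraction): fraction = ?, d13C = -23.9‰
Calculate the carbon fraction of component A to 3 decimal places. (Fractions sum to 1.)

Let f_A and f_D be the unknown fractions; fractions sum to 1 so f_A + f_D = 0.482.
Mass balance: Σ fᵢ·δᵢ = δ_bulk ⇒ f_A·(-9.3) + f_D·(-23.9) = -37.4 − (-29.008) = -8.392
Substitute f_D = 0.482 − f_A:
f_A·(-9.3 − -23.9) = -8.392 − 0.482×(-23.9) = 3.128
f_A = 3.128 / 14.6 = 0.2142

0.214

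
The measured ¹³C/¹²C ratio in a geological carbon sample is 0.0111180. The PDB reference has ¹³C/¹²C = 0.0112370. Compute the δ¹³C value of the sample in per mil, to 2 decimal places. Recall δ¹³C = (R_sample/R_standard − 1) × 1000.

δ¹³C = (R_sample / R_standard − 1) × 1000
R_sample / R_standard = 0.0111180 / 0.0112370 = 0.989410
δ¹³C = (0.989410 − 1) × 1000 = -10.590 per mil

-10.59 per mil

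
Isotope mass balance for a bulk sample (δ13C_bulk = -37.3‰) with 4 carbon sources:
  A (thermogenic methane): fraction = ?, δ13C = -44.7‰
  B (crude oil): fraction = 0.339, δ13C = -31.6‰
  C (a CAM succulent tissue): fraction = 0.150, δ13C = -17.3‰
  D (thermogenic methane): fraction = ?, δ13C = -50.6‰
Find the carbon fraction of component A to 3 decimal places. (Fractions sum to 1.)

Let f_A and f_D be the unknown fractions; fractions sum to 1 so f_A + f_D = 0.511.
Mass balance: Σ fᵢ·δᵢ = δ_bulk ⇒ f_A·(-44.7) + f_D·(-50.6) = -37.3 − (-13.307) = -23.993
Substitute f_D = 0.511 − f_A:
f_A·(-44.7 − -50.6) = -23.993 − 0.511×(-50.6) = 1.864
f_A = 1.864 / 5.9 = 0.3159

0.316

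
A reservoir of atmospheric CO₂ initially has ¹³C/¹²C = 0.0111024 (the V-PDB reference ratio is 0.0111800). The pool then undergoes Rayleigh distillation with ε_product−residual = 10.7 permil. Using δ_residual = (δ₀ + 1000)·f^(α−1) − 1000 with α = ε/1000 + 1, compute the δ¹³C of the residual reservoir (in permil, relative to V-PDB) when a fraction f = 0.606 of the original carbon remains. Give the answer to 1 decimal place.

δ₀ = (0.0111024/0.0111800 − 1)×1000 = (0.993059 − 1)×1000 = -6.941 permil
α − 1 = ε/1000 = 0.0107
f^(α−1) = 0.606^(0.0107) = 0.994655
δ_res = (-6.941 + 1000) × 0.994655 − 1000 = 987.751 − 1000 = -12.25 permil

-12.2 permil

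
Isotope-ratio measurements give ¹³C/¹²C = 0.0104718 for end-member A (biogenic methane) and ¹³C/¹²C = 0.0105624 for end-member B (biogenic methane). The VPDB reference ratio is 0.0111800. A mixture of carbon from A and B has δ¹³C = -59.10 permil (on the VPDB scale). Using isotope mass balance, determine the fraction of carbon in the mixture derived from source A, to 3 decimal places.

0.476

δ_A = (0.0104718/0.0111800 − 1)×1000 = (0.936655 − 1)×1000 = -63.345 permil
δ_B = (0.0105624/0.0111800 − 1)×1000 = (0.944758 − 1)×1000 = -55.242 permil
f_A = (δ_mix − δ_B)/(δ_A − δ_B) = (-59.10 − (-55.242))/(-63.345 − (-55.242))
f_A = -3.858 / -8.104 = 0.4761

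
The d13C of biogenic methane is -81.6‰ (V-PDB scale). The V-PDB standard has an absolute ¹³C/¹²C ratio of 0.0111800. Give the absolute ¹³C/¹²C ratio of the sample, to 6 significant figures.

R_sample = R_standard × (d13C/1000 + 1)
R_sample = 0.0111800 × (-81.6/1000 + 1) = 0.0111800 × 0.918400
R_sample = 0.0102677

0.0102677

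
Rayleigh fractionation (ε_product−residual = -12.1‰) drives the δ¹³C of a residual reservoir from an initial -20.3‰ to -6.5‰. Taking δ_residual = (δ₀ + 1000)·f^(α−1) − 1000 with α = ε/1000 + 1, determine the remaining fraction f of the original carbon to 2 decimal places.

0.31

α − 1 = ε/1000 = -0.0121
(δ_res + 1000)/(δ₀ + 1000) = (-6.5 + 1000)/(-20.3 + 1000) = 993.5/979.7 = 1.014086
f = 1.014086^(1/-0.0121) = exp(ln(1.014086)/-0.0121) = exp(0.01399/-0.0121)
f = exp(-1.1560) = 0.3147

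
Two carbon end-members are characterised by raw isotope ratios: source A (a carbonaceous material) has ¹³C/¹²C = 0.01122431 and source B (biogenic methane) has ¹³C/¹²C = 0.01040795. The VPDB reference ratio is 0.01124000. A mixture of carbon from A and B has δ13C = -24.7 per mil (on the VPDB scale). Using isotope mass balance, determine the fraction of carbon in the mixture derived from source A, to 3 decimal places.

δ_A = (0.01122431/0.01124000 − 1)×1000 = (0.998604 − 1)×1000 = -1.396 per mil
δ_B = (0.01040795/0.01124000 − 1)×1000 = (0.925974 − 1)×1000 = -74.026 per mil
f_A = (δ_mix − δ_B)/(δ_A − δ_B) = (-24.7 − (-74.026))/(-1.396 − (-74.026))
f_A = 49.326 / 72.630 = 0.6791

0.679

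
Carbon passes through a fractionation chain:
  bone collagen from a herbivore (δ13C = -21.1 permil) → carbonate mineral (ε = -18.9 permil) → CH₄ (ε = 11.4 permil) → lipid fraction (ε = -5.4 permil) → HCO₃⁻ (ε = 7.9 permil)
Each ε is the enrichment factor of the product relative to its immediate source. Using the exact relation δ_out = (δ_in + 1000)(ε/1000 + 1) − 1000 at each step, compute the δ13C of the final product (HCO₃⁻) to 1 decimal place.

step 1: δ = (-21.10 + 1000)·(-18.9/1000 + 1) − 1000 = -39.60 permil
step 2: δ = (-39.60 + 1000)·(11.4/1000 + 1) − 1000 = -28.65 permil
step 3: δ = (-28.65 + 1000)·(-5.4/1000 + 1) − 1000 = -33.90 permil
step 4: δ = (-33.90 + 1000)·(7.9/1000 + 1) − 1000 = -26.27 permil

-26.3 permil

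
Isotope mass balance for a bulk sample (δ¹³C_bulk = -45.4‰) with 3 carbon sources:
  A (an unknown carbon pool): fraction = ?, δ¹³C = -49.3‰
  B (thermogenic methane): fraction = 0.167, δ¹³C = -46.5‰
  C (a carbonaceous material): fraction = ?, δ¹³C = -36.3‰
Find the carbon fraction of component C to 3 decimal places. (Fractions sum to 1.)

Let f_C and f_A be the unknown fractions; fractions sum to 1 so f_C + f_A = 0.833.
Mass balance: Σ fᵢ·δᵢ = δ_bulk ⇒ f_C·(-36.3) + f_A·(-49.3) = -45.4 − (-7.766) = -37.634
Substitute f_A = 0.833 − f_C:
f_C·(-36.3 − -49.3) = -37.634 − 0.833×(-49.3) = 3.432
f_C = 3.432 / 13.0 = 0.2640

0.264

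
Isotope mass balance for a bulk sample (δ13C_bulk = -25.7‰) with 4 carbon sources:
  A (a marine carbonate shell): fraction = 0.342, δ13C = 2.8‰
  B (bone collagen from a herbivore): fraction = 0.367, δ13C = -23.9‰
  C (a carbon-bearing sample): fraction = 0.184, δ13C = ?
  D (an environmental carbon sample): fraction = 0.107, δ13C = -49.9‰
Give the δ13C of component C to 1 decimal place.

-68.2‰

Isotope mass balance: δ_bulk = Σ fᵢ·δᵢ.
-25.7 = 0.342×(2.8) + 0.367×(-23.9) + 0.184×δ_C + 0.107×(-49.9)
0.184·δ_C = -25.7 − (-13.153) = -12.547
δ_C = -12.547 / 0.184 = -68.19‰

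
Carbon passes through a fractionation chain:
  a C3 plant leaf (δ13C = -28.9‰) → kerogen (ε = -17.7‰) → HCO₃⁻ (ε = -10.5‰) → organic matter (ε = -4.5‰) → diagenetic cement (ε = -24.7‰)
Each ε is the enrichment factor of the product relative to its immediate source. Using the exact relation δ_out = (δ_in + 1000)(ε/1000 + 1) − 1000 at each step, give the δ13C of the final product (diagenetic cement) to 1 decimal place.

step 1: δ = (-28.90 + 1000)·(-17.7/1000 + 1) − 1000 = -46.09‰
step 2: δ = (-46.09 + 1000)·(-10.5/1000 + 1) − 1000 = -56.10‰
step 3: δ = (-56.10 + 1000)·(-4.5/1000 + 1) − 1000 = -60.35‰
step 4: δ = (-60.35 + 1000)·(-24.7/1000 + 1) − 1000 = -83.56‰

-83.6‰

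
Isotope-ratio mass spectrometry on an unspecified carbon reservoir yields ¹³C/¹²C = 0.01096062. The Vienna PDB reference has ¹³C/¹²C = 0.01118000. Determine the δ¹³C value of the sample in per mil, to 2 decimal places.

-19.62 per mil

δ¹³C = (R_sample / R_standard − 1) × 1000
R_sample / R_standard = 0.01096062 / 0.01118000 = 0.980377
δ¹³C = (0.980377 − 1) × 1000 = -19.623 per mil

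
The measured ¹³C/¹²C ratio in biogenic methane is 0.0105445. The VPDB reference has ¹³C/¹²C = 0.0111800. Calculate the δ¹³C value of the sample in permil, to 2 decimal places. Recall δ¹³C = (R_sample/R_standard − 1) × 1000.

δ¹³C = (R_sample / R_standard − 1) × 1000
R_sample / R_standard = 0.0105445 / 0.0111800 = 0.943157
δ¹³C = (0.943157 − 1) × 1000 = -56.843 permil

-56.84 permil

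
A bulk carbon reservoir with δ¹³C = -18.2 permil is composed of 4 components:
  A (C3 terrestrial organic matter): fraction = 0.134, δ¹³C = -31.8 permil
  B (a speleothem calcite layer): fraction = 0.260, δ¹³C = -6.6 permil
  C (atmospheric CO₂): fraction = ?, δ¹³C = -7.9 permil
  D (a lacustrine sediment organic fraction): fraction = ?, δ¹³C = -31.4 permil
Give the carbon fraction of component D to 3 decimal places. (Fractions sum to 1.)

Let f_D and f_C be the unknown fractions; fractions sum to 1 so f_D + f_C = 0.606.
Mass balance: Σ fᵢ·δᵢ = δ_bulk ⇒ f_D·(-31.4) + f_C·(-7.9) = -18.2 − (-5.977) = -12.223
Substitute f_C = 0.606 − f_D:
f_D·(-31.4 − -7.9) = -12.223 − 0.606×(-7.9) = -7.435
f_D = -7.435 / -23.5 = 0.3164

0.316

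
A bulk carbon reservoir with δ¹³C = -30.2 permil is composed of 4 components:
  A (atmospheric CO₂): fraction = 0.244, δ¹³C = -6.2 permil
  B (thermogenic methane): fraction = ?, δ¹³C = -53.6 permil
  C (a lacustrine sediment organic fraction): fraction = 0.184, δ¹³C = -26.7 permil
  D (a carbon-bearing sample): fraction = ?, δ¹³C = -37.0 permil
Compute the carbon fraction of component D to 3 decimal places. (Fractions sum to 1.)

Let f_D and f_B be the unknown fractions; fractions sum to 1 so f_D + f_B = 0.572.
Mass balance: Σ fᵢ·δᵢ = δ_bulk ⇒ f_D·(-37.0) + f_B·(-53.6) = -30.2 − (-6.426) = -23.774
Substitute f_B = 0.572 − f_D:
f_D·(-37.0 − -53.6) = -23.774 − 0.572×(-53.6) = 6.885
f_D = 6.885 / 16.6 = 0.4147

0.415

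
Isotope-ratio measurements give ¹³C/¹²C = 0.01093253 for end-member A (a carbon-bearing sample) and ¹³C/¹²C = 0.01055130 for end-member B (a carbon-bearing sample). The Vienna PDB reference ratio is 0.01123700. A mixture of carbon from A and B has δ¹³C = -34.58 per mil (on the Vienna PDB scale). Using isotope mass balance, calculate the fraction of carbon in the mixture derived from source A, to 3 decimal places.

0.779

δ_A = (0.01093253/0.01123700 − 1)×1000 = (0.972905 − 1)×1000 = -27.095 per mil
δ_B = (0.01055130/0.01123700 − 1)×1000 = (0.938978 − 1)×1000 = -61.022 per mil
f_A = (δ_mix − δ_B)/(δ_A − δ_B) = (-34.58 − (-61.022))/(-27.095 − (-61.022))
f_A = 26.442 / 33.926 = 0.7794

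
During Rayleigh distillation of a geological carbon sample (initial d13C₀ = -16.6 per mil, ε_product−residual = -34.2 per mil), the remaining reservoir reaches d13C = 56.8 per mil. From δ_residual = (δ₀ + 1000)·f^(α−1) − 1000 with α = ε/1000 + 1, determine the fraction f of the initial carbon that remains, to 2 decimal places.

0.12

α − 1 = ε/1000 = -0.0342
(δ_res + 1000)/(δ₀ + 1000) = (56.8 + 1000)/(-16.6 + 1000) = 1056.8/983.4 = 1.074639
f = 1.074639^(1/-0.0342) = exp(ln(1.074639)/-0.0342) = exp(0.07198/-0.0342)
f = exp(-2.1048) = 0.1219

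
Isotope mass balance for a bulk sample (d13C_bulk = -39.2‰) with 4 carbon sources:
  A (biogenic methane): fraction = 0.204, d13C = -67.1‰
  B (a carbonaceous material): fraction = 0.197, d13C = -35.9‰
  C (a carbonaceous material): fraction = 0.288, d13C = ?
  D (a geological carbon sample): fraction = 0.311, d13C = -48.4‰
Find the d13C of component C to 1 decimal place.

-11.8‰

Isotope mass balance: δ_bulk = Σ fᵢ·δᵢ.
-39.2 = 0.204×(-67.1) + 0.197×(-35.9) + 0.288×δ_C + 0.311×(-48.4)
0.288·δ_C = -39.2 − (-35.813) = -3.387
δ_C = -3.387 / 0.288 = -11.76‰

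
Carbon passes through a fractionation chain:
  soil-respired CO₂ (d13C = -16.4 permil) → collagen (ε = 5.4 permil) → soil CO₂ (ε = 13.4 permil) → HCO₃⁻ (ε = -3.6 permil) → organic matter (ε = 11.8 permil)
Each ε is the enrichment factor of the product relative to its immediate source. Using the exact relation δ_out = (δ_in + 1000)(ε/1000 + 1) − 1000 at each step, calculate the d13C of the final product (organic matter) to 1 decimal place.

step 1: δ = (-16.40 + 1000)·(5.4/1000 + 1) − 1000 = -11.09 permil
step 2: δ = (-11.09 + 1000)·(13.4/1000 + 1) − 1000 = 2.16 permil
step 3: δ = (2.16 + 1000)·(-3.6/1000 + 1) − 1000 = -1.44 permil
step 4: δ = (-1.44 + 1000)·(11.8/1000 + 1) − 1000 = 10.34 permil

10.3 permil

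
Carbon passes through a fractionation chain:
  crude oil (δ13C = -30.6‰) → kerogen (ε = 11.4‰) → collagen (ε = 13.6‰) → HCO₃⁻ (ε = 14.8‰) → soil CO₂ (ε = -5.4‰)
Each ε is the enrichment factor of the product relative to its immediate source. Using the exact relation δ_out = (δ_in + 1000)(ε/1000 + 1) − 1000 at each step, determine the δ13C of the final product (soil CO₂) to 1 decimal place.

3.0‰

step 1: δ = (-30.60 + 1000)·(11.4/1000 + 1) − 1000 = -19.55‰
step 2: δ = (-19.55 + 1000)·(13.6/1000 + 1) − 1000 = -6.21‰
step 3: δ = (-6.21 + 1000)·(14.8/1000 + 1) − 1000 = 8.49‰
step 4: δ = (8.49 + 1000)·(-5.4/1000 + 1) − 1000 = 3.05‰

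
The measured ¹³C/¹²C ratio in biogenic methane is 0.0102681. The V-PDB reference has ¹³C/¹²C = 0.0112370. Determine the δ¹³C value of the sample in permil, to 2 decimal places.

δ¹³C = (R_sample / R_standard − 1) × 1000
R_sample / R_standard = 0.0102681 / 0.0112370 = 0.913776
δ¹³C = (0.913776 − 1) × 1000 = -86.224 permil

-86.22 permil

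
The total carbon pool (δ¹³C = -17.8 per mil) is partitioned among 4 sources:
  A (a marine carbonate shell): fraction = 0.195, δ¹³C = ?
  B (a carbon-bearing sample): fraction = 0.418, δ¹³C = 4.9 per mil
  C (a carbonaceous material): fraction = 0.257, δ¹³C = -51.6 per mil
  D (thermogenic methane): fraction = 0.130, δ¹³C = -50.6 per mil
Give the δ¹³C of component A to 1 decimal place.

0.0 per mil

Isotope mass balance: δ_bulk = Σ fᵢ·δᵢ.
-17.8 = 0.195×δ_A + 0.418×(4.9) + 0.257×(-51.6) + 0.130×(-50.6)
0.195·δ_A = -17.8 − (-17.791) = -0.009
δ_A = -0.009 / 0.195 = -0.05 per mil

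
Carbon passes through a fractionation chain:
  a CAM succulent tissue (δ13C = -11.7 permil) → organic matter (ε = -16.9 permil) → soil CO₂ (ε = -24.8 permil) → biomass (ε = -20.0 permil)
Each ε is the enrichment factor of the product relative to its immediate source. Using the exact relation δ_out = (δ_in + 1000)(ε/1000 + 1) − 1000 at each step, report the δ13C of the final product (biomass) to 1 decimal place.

step 1: δ = (-11.70 + 1000)·(-16.9/1000 + 1) − 1000 = -28.40 permil
step 2: δ = (-28.40 + 1000)·(-24.8/1000 + 1) − 1000 = -52.50 permil
step 3: δ = (-52.50 + 1000)·(-20.0/1000 + 1) − 1000 = -71.45 permil

-71.4 permil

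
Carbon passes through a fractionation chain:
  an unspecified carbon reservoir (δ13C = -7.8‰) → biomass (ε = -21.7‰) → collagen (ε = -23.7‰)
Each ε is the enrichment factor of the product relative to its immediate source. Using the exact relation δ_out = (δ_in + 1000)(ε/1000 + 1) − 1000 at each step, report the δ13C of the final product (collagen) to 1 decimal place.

-52.3‰

step 1: δ = (-7.80 + 1000)·(-21.7/1000 + 1) − 1000 = -29.33‰
step 2: δ = (-29.33 + 1000)·(-23.7/1000 + 1) − 1000 = -52.34‰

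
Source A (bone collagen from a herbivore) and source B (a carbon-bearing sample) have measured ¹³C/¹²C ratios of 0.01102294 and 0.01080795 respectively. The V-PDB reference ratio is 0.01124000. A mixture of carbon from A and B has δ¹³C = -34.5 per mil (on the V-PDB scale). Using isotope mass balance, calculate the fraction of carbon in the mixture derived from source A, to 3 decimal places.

δ_A = (0.01102294/0.01124000 − 1)×1000 = (0.980689 − 1)×1000 = -19.311 per mil
δ_B = (0.01080795/0.01124000 − 1)×1000 = (0.961561 − 1)×1000 = -38.439 per mil
f_A = (δ_mix − δ_B)/(δ_A − δ_B) = (-34.5 − (-38.439))/(-19.311 − (-38.439))
f_A = 3.939 / 19.127 = 0.2059

0.206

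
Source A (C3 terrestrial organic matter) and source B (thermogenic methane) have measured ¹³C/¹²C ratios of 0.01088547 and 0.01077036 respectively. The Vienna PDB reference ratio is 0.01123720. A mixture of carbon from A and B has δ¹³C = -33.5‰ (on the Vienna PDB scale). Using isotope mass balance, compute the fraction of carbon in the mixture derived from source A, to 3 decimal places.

δ_A = (0.01088547/0.01123720 − 1)×1000 = (0.968699 − 1)×1000 = -31.301‰
δ_B = (0.01077036/0.01123720 − 1)×1000 = (0.958456 − 1)×1000 = -41.544‰
f_A = (δ_mix − δ_B)/(δ_A − δ_B) = (-33.5 − (-41.544))/(-31.301 − (-41.544))
f_A = 8.044 / 10.244 = 0.7853

0.785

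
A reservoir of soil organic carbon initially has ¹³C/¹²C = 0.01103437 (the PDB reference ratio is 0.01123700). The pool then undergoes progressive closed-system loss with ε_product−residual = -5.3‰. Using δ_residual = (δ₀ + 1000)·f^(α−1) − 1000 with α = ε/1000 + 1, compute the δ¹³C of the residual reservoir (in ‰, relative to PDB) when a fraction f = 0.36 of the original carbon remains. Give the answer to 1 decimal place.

-12.7‰

δ₀ = (0.01103437/0.01123700 − 1)×1000 = (0.981968 − 1)×1000 = -18.032‰
α − 1 = ε/1000 = -0.0053
f^(α−1) = 0.36^(-0.0053) = 1.005429
δ_res = (-18.032 + 1000) × 1.005429 − 1000 = 987.299 − 1000 = -12.70‰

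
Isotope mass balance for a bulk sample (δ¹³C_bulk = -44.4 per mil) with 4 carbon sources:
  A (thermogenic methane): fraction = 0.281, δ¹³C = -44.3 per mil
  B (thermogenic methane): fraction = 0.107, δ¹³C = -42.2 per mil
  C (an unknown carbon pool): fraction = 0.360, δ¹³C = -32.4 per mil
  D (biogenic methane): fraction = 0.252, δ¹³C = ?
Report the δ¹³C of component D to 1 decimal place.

-62.6 per mil

Isotope mass balance: δ_bulk = Σ fᵢ·δᵢ.
-44.4 = 0.281×(-44.3) + 0.107×(-42.2) + 0.360×(-32.4) + 0.252×δ_D
0.252·δ_D = -44.4 − (-28.628) = -15.772
δ_D = -15.772 / 0.252 = -62.59 per mil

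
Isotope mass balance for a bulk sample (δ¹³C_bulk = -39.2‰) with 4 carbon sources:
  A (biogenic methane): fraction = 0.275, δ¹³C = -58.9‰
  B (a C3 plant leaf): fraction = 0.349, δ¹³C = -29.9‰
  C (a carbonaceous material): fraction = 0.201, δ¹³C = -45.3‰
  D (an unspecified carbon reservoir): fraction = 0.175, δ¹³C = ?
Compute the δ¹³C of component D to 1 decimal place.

-19.8‰

Isotope mass balance: δ_bulk = Σ fᵢ·δᵢ.
-39.2 = 0.275×(-58.9) + 0.349×(-29.9) + 0.201×(-45.3) + 0.175×δ_D
0.175·δ_D = -39.2 − (-35.738) = -3.462
δ_D = -3.462 / 0.175 = -19.78‰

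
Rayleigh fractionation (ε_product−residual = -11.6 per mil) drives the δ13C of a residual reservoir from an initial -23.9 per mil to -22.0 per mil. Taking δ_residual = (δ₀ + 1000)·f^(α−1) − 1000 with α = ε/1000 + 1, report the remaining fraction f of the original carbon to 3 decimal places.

0.846

α − 1 = ε/1000 = -0.0116
(δ_res + 1000)/(δ₀ + 1000) = (-22.0 + 1000)/(-23.9 + 1000) = 978.0/976.1 = 1.001947
f = 1.001947^(1/-0.0116) = exp(ln(1.001947)/-0.0116) = exp(0.00194/-0.0116)
f = exp(-0.1676) = 0.8457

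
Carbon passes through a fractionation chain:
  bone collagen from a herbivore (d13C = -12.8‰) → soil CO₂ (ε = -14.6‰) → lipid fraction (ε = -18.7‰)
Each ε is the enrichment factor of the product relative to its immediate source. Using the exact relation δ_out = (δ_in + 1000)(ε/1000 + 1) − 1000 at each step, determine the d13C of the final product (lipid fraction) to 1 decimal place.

-45.4‰

step 1: δ = (-12.80 + 1000)·(-14.6/1000 + 1) − 1000 = -27.21‰
step 2: δ = (-27.21 + 1000)·(-18.7/1000 + 1) − 1000 = -45.40‰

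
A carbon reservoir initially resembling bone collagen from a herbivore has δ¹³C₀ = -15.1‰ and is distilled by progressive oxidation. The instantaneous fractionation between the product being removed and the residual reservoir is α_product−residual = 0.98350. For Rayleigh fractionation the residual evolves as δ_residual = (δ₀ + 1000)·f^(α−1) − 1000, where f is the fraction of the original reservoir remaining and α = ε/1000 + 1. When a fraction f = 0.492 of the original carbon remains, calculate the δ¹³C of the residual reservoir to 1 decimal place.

Rayleigh residual: δ_res = (δ₀ + 1000)·f^(α−1) − 1000
α − 1 = -0.01650
f^(α−1) = 0.492^(-0.01650) = 1.011772
δ_res = (-15.1 + 1000) × 1.011772 − 1000 = 996.494 − 1000 = -3.51‰

-3.5‰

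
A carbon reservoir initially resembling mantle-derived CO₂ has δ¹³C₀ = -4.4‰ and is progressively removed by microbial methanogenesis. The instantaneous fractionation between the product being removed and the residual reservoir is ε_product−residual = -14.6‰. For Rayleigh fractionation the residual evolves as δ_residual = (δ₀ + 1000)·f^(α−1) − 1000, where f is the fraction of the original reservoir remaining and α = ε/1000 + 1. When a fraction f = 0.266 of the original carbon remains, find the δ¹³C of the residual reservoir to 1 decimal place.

Rayleigh residual: δ_res = (δ₀ + 1000)·f^(α−1) − 1000
α = ε/1000 + 1 = 0.98540, so α − 1 = -0.01460
f^(α−1) = 0.266^(-0.01460) = 1.019522
δ_res = (-4.4 + 1000) × 1.019522 − 1000 = 1015.036 − 1000 = 15.04‰

15.0‰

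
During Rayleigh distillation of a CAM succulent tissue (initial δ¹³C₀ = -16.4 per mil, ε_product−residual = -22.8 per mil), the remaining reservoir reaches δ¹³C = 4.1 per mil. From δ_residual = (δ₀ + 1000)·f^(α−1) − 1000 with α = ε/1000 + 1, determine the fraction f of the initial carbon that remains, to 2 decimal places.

0.40

α − 1 = ε/1000 = -0.0228
(δ_res + 1000)/(δ₀ + 1000) = (4.1 + 1000)/(-16.4 + 1000) = 1004.1/983.6 = 1.020842
f = 1.020842^(1/-0.0228) = exp(ln(1.020842)/-0.0228) = exp(0.02063/-0.0228)
f = exp(-0.9047) = 0.4047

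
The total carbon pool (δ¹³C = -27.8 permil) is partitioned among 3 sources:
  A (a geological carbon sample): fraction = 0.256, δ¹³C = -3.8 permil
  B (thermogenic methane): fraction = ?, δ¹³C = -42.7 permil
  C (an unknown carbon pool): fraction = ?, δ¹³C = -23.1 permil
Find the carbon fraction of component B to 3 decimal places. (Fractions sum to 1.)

Let f_B and f_C be the unknown fractions; fractions sum to 1 so f_B + f_C = 0.744.
Mass balance: Σ fᵢ·δᵢ = δ_bulk ⇒ f_B·(-42.7) + f_C·(-23.1) = -27.8 − (-0.973) = -26.827
Substitute f_C = 0.744 − f_B:
f_B·(-42.7 − -23.1) = -26.827 − 0.744×(-23.1) = -9.641
f_B = -9.641 / -19.6 = 0.4919

0.492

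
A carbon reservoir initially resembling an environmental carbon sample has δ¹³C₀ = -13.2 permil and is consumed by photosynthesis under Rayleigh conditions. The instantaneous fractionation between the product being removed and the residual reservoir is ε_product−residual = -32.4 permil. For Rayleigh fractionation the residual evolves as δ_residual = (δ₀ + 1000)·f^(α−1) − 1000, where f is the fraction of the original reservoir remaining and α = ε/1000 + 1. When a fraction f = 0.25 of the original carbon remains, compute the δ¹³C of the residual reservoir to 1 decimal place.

Rayleigh residual: δ_res = (δ₀ + 1000)·f^(α−1) − 1000
α = ε/1000 + 1 = 0.96760, so α − 1 = -0.03240
f^(α−1) = 0.25^(-0.03240) = 1.045940
δ_res = (-13.2 + 1000) × 1.045940 − 1000 = 1032.134 − 1000 = 32.13 permil

32.1 permil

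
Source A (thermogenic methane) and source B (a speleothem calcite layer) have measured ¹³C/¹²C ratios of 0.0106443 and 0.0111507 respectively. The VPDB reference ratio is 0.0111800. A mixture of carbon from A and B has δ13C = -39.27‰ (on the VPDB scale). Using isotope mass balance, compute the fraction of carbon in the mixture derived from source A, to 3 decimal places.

0.809

δ_A = (0.0106443/0.0111800 − 1)×1000 = (0.952084 − 1)×1000 = -47.916‰
δ_B = (0.0111507/0.0111800 − 1)×1000 = (0.997379 − 1)×1000 = -2.621‰
f_A = (δ_mix − δ_B)/(δ_A − δ_B) = (-39.27 − (-2.621))/(-47.916 − (-2.621))
f_A = -36.649 / -45.295 = 0.8091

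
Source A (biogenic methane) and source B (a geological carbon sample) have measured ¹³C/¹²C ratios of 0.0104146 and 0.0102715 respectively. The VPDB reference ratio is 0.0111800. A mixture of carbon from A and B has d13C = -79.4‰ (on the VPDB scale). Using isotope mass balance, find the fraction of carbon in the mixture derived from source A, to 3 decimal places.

δ_A = (0.0104146/0.0111800 − 1)×1000 = (0.931538 − 1)×1000 = -68.462‰
δ_B = (0.0102715/0.0111800 − 1)×1000 = (0.918739 − 1)×1000 = -81.261‰
f_A = (δ_mix − δ_B)/(δ_A − δ_B) = (-79.4 − (-81.261))/(-68.462 − (-81.261))
f_A = 1.861 / 12.800 = 0.1454

0.145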